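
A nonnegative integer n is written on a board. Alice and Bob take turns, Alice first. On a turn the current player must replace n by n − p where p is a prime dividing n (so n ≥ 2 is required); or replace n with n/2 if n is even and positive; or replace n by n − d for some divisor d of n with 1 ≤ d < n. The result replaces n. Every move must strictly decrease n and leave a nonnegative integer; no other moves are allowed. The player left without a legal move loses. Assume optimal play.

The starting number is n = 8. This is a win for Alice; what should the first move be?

Move to 4.

Build the W/L table. Terminal = L. A non-terminal position is W if it has a move to some L; otherwise it is L.
n=0: no move → L
n=1: no move → L
n=2: W (go to 0, an L position)
n=3: W (go to 0, an L position)
n=4: L (options 2(W), 3(W) are all W)
n=5: W (go to 0, an L position)
n=6: W (go to 4, an L position)
n=7: W (go to 0, an L position)
n=8: W (go to 4, an L position)
From 8, the L positions reachable in one move are: 4.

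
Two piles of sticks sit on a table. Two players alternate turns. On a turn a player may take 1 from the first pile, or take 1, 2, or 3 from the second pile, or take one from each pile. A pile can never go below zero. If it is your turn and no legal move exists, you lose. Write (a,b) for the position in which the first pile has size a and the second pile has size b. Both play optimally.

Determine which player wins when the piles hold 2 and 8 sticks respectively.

The second player wins.

Work bottom-up. With no move the player to move loses. Otherwise the position is W if at least one move leads to an L position for the opponent, and L if every move leads to a W.
No move ever increases a pile, so every position that can arise here has a ≤ 2 and b ≤ 8; it is enough to label the cells with 0 ≤ a ≤ 2 and 0 ≤ b ≤ 8.
Every move lowers a or b (never raises either), so fill the grid row by row in increasing a, and left to right within a row: each cell's successors are then already labelled.
      b=0  b=1  b=2  b=3  b=4  b=5  b=6  b=7  b=8
a=0:    L    W    W    W    L    W    W    W    L
a=1:    W    W    L    W    W    W    L    W    W
a=2:    L    W    W    W    L    W    W    W    L
Cells with no legal move (terminal, hence L): (0,0).
The remaining L cells, each justified by listing all of its moves:
(0,4): L (options (0,3)(W), (0,2)(W), (0,1)(W) are all W)
(0,8): L (options (0,7)(W), (0,6)(W), (0,5)(W) are all W)
(1,2): L (options (0,2)(W), (1,1)(W), (1,0)(W), (0,1)(W) are all W)
(1,6): L (options (0,6)(W), (1,5)(W), (1,4)(W), (1,3)(W), (0,5)(W) are all W)
(2,0): L (sole option (1,0)(W) is W)
(2,4): L (options (1,4)(W), (2,3)(W), (2,2)(W), (2,1)(W), (1,3)(W) are all W)
(2,8): L (options (1,8)(W), (2,7)(W), (2,6)(W), (2,5)(W), (1,7)(W) are all W)
Every other cell has at least one move into one of the L cells above, so it is W.
The starting position (2,8) is L: whatever the player to move does, the opponent receives a W position.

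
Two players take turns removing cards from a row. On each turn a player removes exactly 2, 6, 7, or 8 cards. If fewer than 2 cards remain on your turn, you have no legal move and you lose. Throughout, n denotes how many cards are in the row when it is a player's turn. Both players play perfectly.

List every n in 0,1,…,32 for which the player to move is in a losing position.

0, 1, 4, 5, 14, 15, 18, 19, 28, 29, 32

Compute win/loss labels from the base case upward. A position with no move is L. Any other position is W if it can reach an L in one move, else L.
n=0: no move → L
n=1: no move → L
n=2: W (go to 0, an L position)
n=3: W (go to 1, an L position)
n=4: L (sole option 2(W) is W)
n=5: L (sole option 3(W) is W)
n=6: W (go to 4, an L position)
n=7: W (go to 5, an L position)
n=8: W (go to 1, an L position)
n=9: W (go to 1, an L position)
n=10: W (go to 4, an L position)
n=11: W (go to 5, an L position)
n=12: W (go to 5, an L position)
n=13: W (go to 5, an L position)
n=14: L (options 12(W), 8(W), 7(W), 6(W) are all W)
n=15: L (options 13(W), 9(W), 8(W), 7(W) are all W)
n=16: W (go to 14, an L position)
n=17: W (go to 15, an L position)
n=18: L (options 16(W), 12(W), 11(W), 10(W) are all W)
n=19: L (options 17(W), 13(W), 12(W), 11(W) are all W)
n=20: W (go to 18, an L position)
n=21: W (go to 19, an L position)
n=22: W (go to 15, an L position)
n=23: W (go to 15, an L position)
n=24: W (go to 18, an L position)
n=25: W (go to 19, an L position)
n=26: W (go to 19, an L position)
n=27: W (go to 19, an L position)
n=28: L (options 26(W), 22(W), 21(W), 20(W) are all W)
n=29: L (options 27(W), 23(W), 22(W), 21(W) are all W)
n=30: W (go to 28, an L position)
n=31: W (go to 29, an L position)
n=32: L (options 30(W), 26(W), 25(W), 24(W) are all W)
Reading off the rows marked L gives the requested list; there are 11 such values of n.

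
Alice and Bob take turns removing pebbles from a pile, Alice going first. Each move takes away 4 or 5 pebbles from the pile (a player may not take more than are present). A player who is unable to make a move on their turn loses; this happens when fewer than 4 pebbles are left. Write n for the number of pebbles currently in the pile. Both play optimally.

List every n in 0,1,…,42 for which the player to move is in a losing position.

0, 1, 2, 3, 9, 10, 11, 12, 18, 19, 20, 21, 27, 28, 29, 30, 36, 37, 38, 39

Label each position W (a win for the player to move) or L (a loss). A position with no legal move is L; any other position is W exactly when some move reaches an L, and L when every move reaches a W.
n=0: no move → L
n=1: no move → L
n=2: no move → L
n=3: no move → L
n=4: →0(L), so W
n=5: →1(L), so W
n=6: →2(L), so W
n=7: →3(L), so W
n=8: →3(L), so W
n=9: →5(W), 4(W) — all W, so L
n=10: →6(W), 5(W) — all W, so L
n=11: →7(W), 6(W) — all W, so L
n=12: →8(W), 7(W) — all W, so L
n=13: →9(L), so W
n=14: →10(L), so W
n=15: →11(L), so W
n=16: →12(L), so W
n=17: →12(L), so W
n=18: →14(W), 13(W) — all W, so L
n=19: →15(W), 14(W) — all W, so L
n=20: →16(W), 15(W) — all W, so L
n=21: →17(W), 16(W) — all W, so L
n=22: →18(L), so W
n=23: →19(L), so W
n=24: →20(L), so W
n=25: →21(L), so W
n=26: →21(L), so W
n=27: →23(W), 22(W) — all W, so L
n=28: →24(W), 23(W) — all W, so L
n=29: →25(W), 24(W) — all W, so L
n=30: →26(W), 25(W) — all W, so L
n=31: →27(L), so W
n=32: →28(L), so W
n=33: →29(L), so W
n=34: →30(L), so W
n=35: →30(L), so W
n=36: →32(W), 31(W) — all W, so L
n=37: →33(W), 32(W) — all W, so L
n=38: →34(W), 33(W) — all W, so L
n=39: →35(W), 34(W) — all W, so L
n=40: →36(L), so W
n=41: →37(L), so W
n=42: →38(L), so W
The losing starting values of n are exactly the entries labelled L in this table (20 of them).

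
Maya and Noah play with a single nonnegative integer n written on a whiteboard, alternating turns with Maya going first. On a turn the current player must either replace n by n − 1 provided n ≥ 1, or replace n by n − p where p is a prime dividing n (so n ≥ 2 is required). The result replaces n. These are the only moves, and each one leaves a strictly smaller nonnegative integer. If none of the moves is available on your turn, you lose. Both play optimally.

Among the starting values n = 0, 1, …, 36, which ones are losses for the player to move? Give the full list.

0, 4, 8, 12, 16, 20, 24, 28, 32, 36

Classify positions by backward induction: terminal positions (no move available) are L. From any other position, the mover wins iff some move reaches an L.
n=0: no move → L
n=1: →0(L), so W
n=2: →0(L), so W
n=3: →0(L), so W
n=4: →2(W), 3(W) — all W, so L
n=5: →0(L), so W
n=6: →4(L), so W
n=7: →0(L), so W
n=8: →6(W), 7(W) — all W, so L
n=9: →8(L), so W
n=10: →8(L), so W
n=11: →0(L), so W
n=12: →9(W), 10(W), 11(W) — all W, so L
n=13: →0(L), so W
n=14: →12(L), so W
n=15: →12(L), so W
n=16: →14(W), 15(W) — all W, so L
n=17: →0(L), so W
n=18: →16(L), so W
n=19: →0(L), so W
n=20: →15(W), 18(W), 19(W) — all W, so L
n=21: →20(L), so W
n=22: →20(L), so W
n=23: →0(L), so W
n=24: →21(W), 22(W), 23(W) — all W, so L
n=25: →20(L), so W
n=26: →24(L), so W
n=27: →24(L), so W
n=28: →21(W), 26(W), 27(W) — all W, so L
n=29: →0(L), so W
n=30: →28(L), so W
n=31: →0(L), so W
n=32: →30(W), 31(W) — all W, so L
n=33: →32(L), so W
n=34: →32(L), so W
n=35: →28(L), so W
n=36: →33(W), 34(W), 35(W) — all W, so L
The losing starting values of n are exactly the entries labelled L in this table (10 of them).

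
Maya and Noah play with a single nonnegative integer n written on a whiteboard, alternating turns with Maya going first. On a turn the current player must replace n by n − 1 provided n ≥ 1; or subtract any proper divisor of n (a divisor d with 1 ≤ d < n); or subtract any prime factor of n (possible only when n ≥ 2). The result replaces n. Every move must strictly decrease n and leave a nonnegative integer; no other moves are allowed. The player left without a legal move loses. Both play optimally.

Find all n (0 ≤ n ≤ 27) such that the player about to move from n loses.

0, 4, 9, 14, 20, 26

Positions with no move are L. A position that does have a move is losing for the player to move precisely when every available move leads to a winning position for the opponent. Fill in the labels:
n=0: no move → L
n=1: →0(L), so W
n=2: →0(L), so W
n=3: →0(L), so W
n=4: →2(W), 3(W) — all W, so L
n=5: →0(L), so W
n=6: →4(L), so W
n=7: →0(L), so W
n=8: →4(L), so W
n=9: →6(W), 8(W) — all W, so L
n=10: →9(L), so W
n=11: →0(L), so W
n=12: →9(L), so W
n=13: →0(L), so W
n=14: →7(W), 12(W), 13(W) — all W, so L
n=15: →14(L), so W
n=16: →14(L), so W
n=17: →0(L), so W
n=18: →9(L), so W
n=19: →0(L), so W
n=20: →10(W), 15(W), 16(W), 18(W), 19(W) — all W, so L
n=21: →14(L), so W
n=22: →20(L), so W
n=23: →0(L), so W
n=24: →20(L), so W
n=25: →20(L), so W
n=26: →13(W), 24(W), 25(W) — all W, so L
n=27: →26(L), so W
Reading off the rows marked L gives the requested list; there are 6 such values of n.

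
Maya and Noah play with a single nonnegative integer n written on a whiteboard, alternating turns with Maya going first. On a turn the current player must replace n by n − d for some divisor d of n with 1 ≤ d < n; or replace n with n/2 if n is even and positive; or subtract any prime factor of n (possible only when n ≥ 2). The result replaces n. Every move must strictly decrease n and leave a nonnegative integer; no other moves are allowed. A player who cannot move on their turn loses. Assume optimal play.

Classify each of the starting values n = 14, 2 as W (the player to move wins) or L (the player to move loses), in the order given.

Work bottom-up. With no move the player to move loses. Otherwise the position is W if at least one move leads to an L position for the opponent, and L if every move leads to a W.
n=0: no move → L
n=1: no move → L
n=2: →0(L), so W
n=3: →0(L), so W
n=4: →2(W), 3(W) — all W, so L
n=5: →0(L), so W
n=6: →4(L), so W
n=7: →0(L), so W
n=8: →4(L), so W
n=9: →6(W), 8(W) — all W, so L
n=10: →9(L), so W
n=11: →0(L), so W
n=12: →9(L), so W
n=13: →0(L), so W
n=14: →7(W), 12(W), 13(W) — all W, so L

14: L, 2: W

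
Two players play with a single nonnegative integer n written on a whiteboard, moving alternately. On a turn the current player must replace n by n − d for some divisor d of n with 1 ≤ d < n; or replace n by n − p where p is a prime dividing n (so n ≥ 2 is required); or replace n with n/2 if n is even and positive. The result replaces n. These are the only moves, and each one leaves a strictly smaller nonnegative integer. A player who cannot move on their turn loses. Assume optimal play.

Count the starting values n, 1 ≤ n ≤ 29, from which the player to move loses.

6

Work bottom-up. With no move the player to move loses. Otherwise the position is W if at least one move leads to an L position for the opponent, and L if every move leads to a W.
n=0: no move → L
n=1: no move → L
n=2: reaches L-position 0 → W
n=3: reaches L-position 0 → W
n=4: only reaches 2(W), 3(W), all W → L
n=5: reaches L-position 0 → W
n=6: reaches L-position 4 → W
n=7: reaches L-position 0 → W
n=8: reaches L-position 4 → W
n=9: only reaches 6(W), 8(W), all W → L
n=10: reaches L-position 9 → W
n=11: reaches L-position 0 → W
n=12: reaches L-position 9 → W
n=13: reaches L-position 0 → W
n=14: only reaches 7(W), 12(W), 13(W), all W → L
n=15: reaches L-position 14 → W
n=16: reaches L-position 14 → W
n=17: reaches L-position 0 → W
n=18: reaches L-position 9 → W
n=19: reaches L-position 0 → W
n=20: only reaches 10(W), 15(W), 16(W), 18(W), 19(W), all W → L
n=21: reaches L-position 14 → W
n=22: reaches L-position 20 → W
n=23: reaches L-position 0 → W
n=24: reaches L-position 20 → W
n=25: reaches L-position 20 → W
n=26: only reaches 13(W), 24(W), 25(W), all W → L
n=27: reaches L-position 26 → W
n=28: reaches L-position 14 → W
n=29: reaches L-position 0 → W
L entries with 1 ≤ n ≤ 29 (n=0 is outside the asked range and is not counted): n = 1, 4, 9, 14, 20, 26; that makes 6.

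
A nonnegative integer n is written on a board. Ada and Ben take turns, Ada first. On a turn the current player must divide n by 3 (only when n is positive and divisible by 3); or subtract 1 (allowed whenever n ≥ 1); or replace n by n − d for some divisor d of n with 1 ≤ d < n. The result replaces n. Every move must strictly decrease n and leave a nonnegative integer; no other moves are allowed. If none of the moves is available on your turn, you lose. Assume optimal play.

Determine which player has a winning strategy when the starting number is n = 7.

Ben wins.

Positions with no move are L. A position that does have a move is losing for the player to move precisely when every available move leads to a winning position for the opponent. Fill in the labels:
n=0: no move → L
n=1: can move to 0, which is L ⇒ W
n=2: the only move is to 1(W), a W ⇒ L
n=3: can move to 2, which is L ⇒ W
n=4: can move to 2, which is L ⇒ W
n=5: the only move is to 4(W), a W ⇒ L
n=6: can move to 2, which is L ⇒ W
n=7: the only move is to 6(W), a W ⇒ L
The starting position 7 is L: whatever Ada does, the opponent receives a W position.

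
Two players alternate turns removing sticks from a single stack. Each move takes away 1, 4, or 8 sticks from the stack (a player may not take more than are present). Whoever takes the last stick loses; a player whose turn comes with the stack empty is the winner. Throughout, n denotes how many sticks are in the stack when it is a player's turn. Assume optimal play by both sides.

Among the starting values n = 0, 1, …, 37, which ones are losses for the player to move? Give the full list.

1, 3, 6, 8, 13, 15, 18, 20, 25, 27, 30, 32, 37

Work bottom-up. With no move the player to move wins. Otherwise the position is W if at least one move leads to an L position for the opponent, and L if every move leads to a W.
n=0: no move; the opponent has just taken the last stick and therefore loses → W
n=1: the only move is to 0(W), a W ⇒ L
n=2: can move to 1, which is L ⇒ W
n=3: the only move is to 2(W), a W ⇒ L
n=4: can move to 3, which is L ⇒ W
n=5: can move to 1, which is L ⇒ W
n=6: moves to 5(W), 2(W); every one is W ⇒ L
n=7: can move to 6, which is L ⇒ W
n=8: moves to 7(W), 4(W), 0(W); every one is W ⇒ L
n=9: can move to 8, which is L ⇒ W
n=10: can move to 6, which is L ⇒ W
n=11: can move to 3, which is L ⇒ W
n=12: can move to 8, which is L ⇒ W
n=13: moves to 12(W), 9(W), 5(W); every one is W ⇒ L
n=14: can move to 13, which is L ⇒ W
n=15: moves to 14(W), 11(W), 7(W); every one is W ⇒ L
n=16: can move to 15, which is L ⇒ W
n=17: can move to 13, which is L ⇒ W
n=18: moves to 17(W), 14(W), 10(W); every one is W ⇒ L
n=19: can move to 18, which is L ⇒ W
n=20: moves to 19(W), 16(W), 12(W); every one is W ⇒ L
n=21: can move to 20, which is L ⇒ W
n=22: can move to 18, which is L ⇒ W
n=23: can move to 15, which is L ⇒ W
n=24: can move to 20, which is L ⇒ W
n=25: moves to 24(W), 21(W), 17(W); every one is W ⇒ L
n=26: can move to 25, which is L ⇒ W
n=27: moves to 26(W), 23(W), 19(W); every one is W ⇒ L
n=28: can move to 27, which is L ⇒ W
n=29: can move to 25, which is L ⇒ W
n=30: moves to 29(W), 26(W), 22(W); every one is W ⇒ L
n=31: can move to 30, which is L ⇒ W
n=32: moves to 31(W), 28(W), 24(W); every one is W ⇒ L
n=33: can move to 32, which is L ⇒ W
n=34: can move to 30, which is L ⇒ W
n=35: can move to 27, which is L ⇒ W
n=36: can move to 32, which is L ⇒ W
n=37: moves to 36(W), 33(W), 29(W); every one is W ⇒ L
Reading off the rows marked L gives the requested list; there are 13 such values of n.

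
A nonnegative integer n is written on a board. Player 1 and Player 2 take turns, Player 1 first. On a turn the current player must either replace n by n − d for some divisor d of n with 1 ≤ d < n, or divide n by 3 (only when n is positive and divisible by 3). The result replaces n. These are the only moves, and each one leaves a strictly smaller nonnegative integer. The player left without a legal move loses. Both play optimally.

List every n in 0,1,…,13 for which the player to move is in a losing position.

Work bottom-up. With no move the player to move loses. Otherwise the position is W if at least one move leads to an L position for the opponent, and L if every move leads to a W.
n=0: no move → L
n=1: no move → L
n=2: →1(L), so W
n=3: →1(L), so W
n=4: →2(W), 3(W) — all W, so L
n=5: →4(L), so W
n=6: →4(L), so W
n=7: →6(W) only, which is W, so L
n=8: →4(L), so W
n=9: →3(W), 6(W), 8(W) — all W, so L
n=10: →9(L), so W
n=11: →10(W) only, which is W, so L
n=12: →4(L), so W
n=13: →12(W) only, which is W, so L
The losing starting values of n are exactly the entries labelled L in this table (7 of them).

0, 1, 4, 7, 9, 11, 13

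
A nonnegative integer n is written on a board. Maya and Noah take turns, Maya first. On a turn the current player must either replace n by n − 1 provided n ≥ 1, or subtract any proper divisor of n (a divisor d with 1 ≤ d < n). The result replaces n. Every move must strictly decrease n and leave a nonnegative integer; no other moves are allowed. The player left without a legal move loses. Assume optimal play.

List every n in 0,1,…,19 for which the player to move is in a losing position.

Classify positions by backward induction: terminal positions (no move available) are L. From any other position, the mover wins iff some move reaches an L.
n=0: no move → L
n=1: can move to 0, which is L ⇒ W
n=2: the only move is to 1(W), a W ⇒ L
n=3: can move to 2, which is L ⇒ W
n=4: can move to 2, which is L ⇒ W
n=5: the only move is to 4(W), a W ⇒ L
n=6: can move to 5, which is L ⇒ W
n=7: the only move is to 6(W), a W ⇒ L
n=8: can move to 7, which is L ⇒ W
n=9: moves to 6(W), 8(W); every one is W ⇒ L
n=10: can move to 5, which is L ⇒ W
n=11: the only move is to 10(W), a W ⇒ L
n=12: can move to 9, which is L ⇒ W
n=13: the only move is to 12(W), a W ⇒ L
n=14: can move to 7, which is L ⇒ W
n=15: moves to 10(W), 12(W), 14(W); every one is W ⇒ L
n=16: can move to 15, which is L ⇒ W
n=17: the only move is to 16(W), a W ⇒ L
n=18: can move to 9, which is L ⇒ W
n=19: the only move is to 18(W), a W ⇒ L
Reading off the rows marked L gives the requested list; there are 10 such values of n.

0, 2, 5, 7, 9, 11, 13, 15, 17, 19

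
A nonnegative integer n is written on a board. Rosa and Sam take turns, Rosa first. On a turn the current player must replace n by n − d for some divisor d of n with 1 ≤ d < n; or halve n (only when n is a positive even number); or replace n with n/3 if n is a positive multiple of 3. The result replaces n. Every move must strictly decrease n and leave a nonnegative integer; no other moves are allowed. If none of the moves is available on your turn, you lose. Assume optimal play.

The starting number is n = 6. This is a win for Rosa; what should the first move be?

Move to 4.

Label each position W (a win for the player to move) or L (a loss). A position with no legal move is L; any other position is W exactly when some move reaches an L, and L when every move reaches a W.
n=0: no move → L
n=1: no move → L
n=2: reaches L-position 1 → W
n=3: reaches L-position 1 → W
n=4: only reaches 2(W), 3(W), all W → L
n=5: reaches L-position 4 → W
n=6: reaches L-position 4 → W
From 6, the L positions reachable in one move are: 4.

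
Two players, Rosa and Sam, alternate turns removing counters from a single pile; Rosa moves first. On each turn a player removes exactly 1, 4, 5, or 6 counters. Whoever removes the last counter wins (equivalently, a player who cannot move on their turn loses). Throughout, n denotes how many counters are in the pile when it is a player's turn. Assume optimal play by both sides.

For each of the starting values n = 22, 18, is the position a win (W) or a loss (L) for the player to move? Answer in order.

22: W, 18: L

Positions with no move are L. A position that does have a move is losing for the player to move precisely when every available move leads to a winning position for the opponent. Fill in the labels:
n=0: no move → L
n=1: W (go to 0, an L position)
n=2: L (sole option 1(W) is W)
n=3: W (go to 2, an L position)
n=4: W (go to 0, an L position)
n=5: W (go to 0, an L position)
n=6: W (go to 2, an L position)
n=7: W (go to 2, an L position)
n=8: W (go to 2, an L position)
n=9: L (options 8(W), 5(W), 4(W), 3(W) are all W)
n=10: W (go to 9, an L position)
n=11: L (options 10(W), 7(W), 6(W), 5(W) are all W)
n=12: W (go to 11, an L position)
n=13: W (go to 9, an L position)
n=14: W (go to 9, an L position)
n=15: W (go to 11, an L position)
n=16: W (go to 11, an L position)
n=17: W (go to 11, an L position)
n=18: L (options 17(W), 14(W), 13(W), 12(W) are all W)
n=19: W (go to 18, an L position)
n=20: L (options 19(W), 16(W), 15(W), 14(W) are all W)
n=21: W (go to 20, an L position)
n=22: W (go to 18, an L position)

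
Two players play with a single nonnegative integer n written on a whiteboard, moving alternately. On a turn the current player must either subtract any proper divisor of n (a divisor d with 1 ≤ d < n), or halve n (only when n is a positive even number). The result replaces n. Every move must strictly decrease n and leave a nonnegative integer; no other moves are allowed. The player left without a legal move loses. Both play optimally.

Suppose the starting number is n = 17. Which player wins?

The second player wins.

Classify positions by backward induction: terminal positions (no move available) are L. From any other position, the mover wins iff some move reaches an L.
n=0: no move → L
n=1: no move → L
n=2: →1(L), so W
n=3: →2(W) only, which is W, so L
n=4: →3(L), so W
n=5: →4(W) only, which is W, so L
n=6: →3(L), so W
n=7: →6(W) only, which is W, so L
n=8: →7(L), so W
n=9: →6(W), 8(W) — all W, so L
n=10: →5(L), so W
n=11: →10(W) only, which is W, so L
n=12: →9(L), so W
n=13: →12(W) only, which is W, so L
n=14: →7(L), so W
n=15: →10(W), 12(W), 14(W) — all W, so L
n=16: →15(L), so W
n=17: →16(W) only, which is W, so L
Every move from 17 reaches a W position, so the mover loses.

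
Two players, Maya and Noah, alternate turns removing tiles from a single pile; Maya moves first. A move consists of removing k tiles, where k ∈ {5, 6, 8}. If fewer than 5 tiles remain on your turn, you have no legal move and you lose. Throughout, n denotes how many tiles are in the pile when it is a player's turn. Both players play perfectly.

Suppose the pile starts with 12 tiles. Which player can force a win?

Maya wins.

Label each position W (a win for the player to move) or L (a loss). A position with no legal move is L; any other position is W exactly when some move reaches an L, and L when every move reaches a W.
n=0: no move → L
n=1: no move → L
n=2: no move → L
n=3: no move → L
n=4: no move → L
n=5: →0(L), so W
n=6: →1(L), so W
n=7: →2(L), so W
n=8: →3(L), so W
n=9: →4(L), so W
n=10: →4(L), so W
n=11: →3(L), so W
n=12: →4(L), so W
From 12 Maya can remove 8, leaving 4, reaching an L position.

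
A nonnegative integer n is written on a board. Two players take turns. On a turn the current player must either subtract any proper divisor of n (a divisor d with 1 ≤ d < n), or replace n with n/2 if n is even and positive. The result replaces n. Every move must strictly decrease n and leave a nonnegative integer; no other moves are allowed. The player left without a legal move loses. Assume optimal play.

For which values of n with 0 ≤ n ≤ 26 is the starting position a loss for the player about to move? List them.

0, 1, 3, 5, 7, 9, 11, 13, 15, 17, 19, 21, 23, 25

Build the W/L table. Terminal = L. A non-terminal position is W if it has a move to some L; otherwise it is L.
n=0: no move → L
n=1: no move → L
n=2: reaches L-position 1 → W
n=3: only reaches 2(W), which is W → L
n=4: reaches L-position 3 → W
n=5: only reaches 4(W), which is W → L
n=6: reaches L-position 3 → W
n=7: only reaches 6(W), which is W → L
n=8: reaches L-position 7 → W
n=9: only reaches 6(W), 8(W), all W → L
n=10: reaches L-position 5 → W
n=11: only reaches 10(W), which is W → L
n=12: reaches L-position 9 → W
n=13: only reaches 12(W), which is W → L
n=14: reaches L-position 7 → W
n=15: only reaches 10(W), 12(W), 14(W), all W → L
n=16: reaches L-position 15 → W
n=17: only reaches 16(W), which is W → L
n=18: reaches L-position 9 → W
n=19: only reaches 18(W), which is W → L
n=20: reaches L-position 15 → W
n=21: only reaches 14(W), 18(W), 20(W), all W → L
n=22: reaches L-position 11 → W
n=23: only reaches 22(W), which is W → L
n=24: reaches L-position 21 → W
n=25: only reaches 20(W), 24(W), all W → L
n=26: reaches L-position 13 → W
Reading off the rows marked L gives the requested list; there are 14 such values of n.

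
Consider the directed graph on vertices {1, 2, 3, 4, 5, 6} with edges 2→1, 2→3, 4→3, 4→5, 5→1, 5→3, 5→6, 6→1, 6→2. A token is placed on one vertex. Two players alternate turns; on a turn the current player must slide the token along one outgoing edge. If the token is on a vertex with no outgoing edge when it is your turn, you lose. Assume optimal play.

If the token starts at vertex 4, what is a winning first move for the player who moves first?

Move to 3.

Work bottom-up. With no move the player to move loses. Otherwise the position is W if at least one move leads to an L position for the opponent, and L if every move leads to a W.
Every edge goes from a vertex to one that appears earlier in the order 1, 3, 2, 6, 5, 4, so processing vertices in that order labels each vertex after all of its successors.
1: no outgoing edge → L
3: no outgoing edge → L
2: reaches L-position 3 → W
6: reaches L-position 1 → W
5: reaches L-position 3 → W
4: reaches L-position 3 → W
From 4, the L positions reachable in one move are: 3.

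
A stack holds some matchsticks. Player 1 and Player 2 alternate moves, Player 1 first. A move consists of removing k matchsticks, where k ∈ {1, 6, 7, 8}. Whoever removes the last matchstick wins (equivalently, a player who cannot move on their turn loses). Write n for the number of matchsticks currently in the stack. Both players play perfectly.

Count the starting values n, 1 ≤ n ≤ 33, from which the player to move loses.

8

Classify positions by backward induction: terminal positions (no move available) are L. From any other position, the mover wins iff some move reaches an L.
n=0: no move → L
n=1: W (go to 0, an L position)
n=2: L (sole option 1(W) is W)
n=3: W (go to 2, an L position)
n=4: L (sole option 3(W) is W)
n=5: W (go to 4, an L position)
n=6: W (go to 0, an L position)
n=7: W (go to 0, an L position)
n=8: W (go to 2, an L position)
n=9: W (go to 2, an L position)
n=10: W (go to 4, an L position)
n=11: W (go to 4, an L position)
n=12: W (go to 4, an L position)
n=13: L (options 12(W), 7(W), 6(W), 5(W) are all W)
n=14: W (go to 13, an L position)
n=15: L (options 14(W), 9(W), 8(W), 7(W) are all W)
n=16: W (go to 15, an L position)
n=17: L (options 16(W), 11(W), 10(W), 9(W) are all W)
n=18: W (go to 17, an L position)
n=19: W (go to 13, an L position)
n=20: W (go to 13, an L position)
n=21: W (go to 15, an L position)
n=22: W (go to 15, an L position)
n=23: W (go to 17, an L position)
n=24: W (go to 17, an L position)
n=25: W (go to 17, an L position)
n=26: L (options 25(W), 20(W), 19(W), 18(W) are all W)
n=27: W (go to 26, an L position)
n=28: L (options 27(W), 22(W), 21(W), 20(W) are all W)
n=29: W (go to 28, an L position)
n=30: L (options 29(W), 24(W), 23(W), 22(W) are all W)
n=31: W (go to 30, an L position)
n=32: W (go to 26, an L position)
n=33: W (go to 26, an L position)
L entries with 1 ≤ n ≤ 33 (n=0 is outside the asked range and is not counted): n = 2, 4, 13, 15, 17, 26, 28, 30; that makes 8.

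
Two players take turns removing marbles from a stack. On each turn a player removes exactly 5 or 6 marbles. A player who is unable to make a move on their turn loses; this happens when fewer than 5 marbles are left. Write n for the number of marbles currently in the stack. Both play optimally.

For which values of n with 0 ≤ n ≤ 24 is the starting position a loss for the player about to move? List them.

0, 1, 2, 3, 4, 11, 12, 13, 14, 15, 22, 23, 24

Positions with no move are L. A position that does have a move is losing for the player to move precisely when every available move leads to a winning position for the opponent. Fill in the labels:
n=0: no move → L
n=1: no move → L
n=2: no move → L
n=3: no move → L
n=4: no move → L
n=5: W (go to 0, an L position)
n=6: W (go to 1, an L position)
n=7: W (go to 2, an L position)
n=8: W (go to 3, an L position)
n=9: W (go to 4, an L position)
n=10: W (go to 4, an L position)
n=11: L (options 6(W), 5(W) are all W)
n=12: L (options 7(W), 6(W) are all W)
n=13: L (options 8(W), 7(W) are all W)
n=14: L (options 9(W), 8(W) are all W)
n=15: L (options 10(W), 9(W) are all W)
n=16: W (go to 11, an L position)
n=17: W (go to 12, an L position)
n=18: W (go to 13, an L position)
n=19: W (go to 14, an L position)
n=20: W (go to 15, an L position)
n=21: W (go to 15, an L position)
n=22: L (options 17(W), 16(W) are all W)
n=23: L (options 18(W), 17(W) are all W)
n=24: L (options 19(W), 18(W) are all W)
Reading off the rows marked L gives the requested list; there are 13 such values of n.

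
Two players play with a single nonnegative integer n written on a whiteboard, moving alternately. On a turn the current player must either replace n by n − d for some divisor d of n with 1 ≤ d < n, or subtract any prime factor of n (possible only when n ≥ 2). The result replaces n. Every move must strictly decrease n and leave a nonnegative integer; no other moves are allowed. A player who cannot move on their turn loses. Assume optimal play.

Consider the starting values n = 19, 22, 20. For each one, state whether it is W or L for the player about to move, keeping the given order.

19: W, 22: W, 20: L

Classify positions by backward induction: terminal positions (no move available) are L. From any other position, the mover wins iff some move reaches an L.
n=0: no move → L
n=1: no move → L
n=2: →0(L), so W
n=3: →0(L), so W
n=4: →2(W), 3(W) — all W, so L
n=5: →0(L), so W
n=6: →4(L), so W
n=7: →0(L), so W
n=8: →4(L), so W
n=9: →6(W), 8(W) — all W, so L
n=10: →9(L), so W
n=11: →0(L), so W
n=12: →9(L), so W
n=13: →0(L), so W
n=14: →7(W), 12(W), 13(W) — all W, so L
n=15: →14(L), so W
n=16: →14(L), so W
n=17: →0(L), so W
n=18: →9(L), so W
n=19: →0(L), so W
n=20: →10(W), 15(W), 16(W), 18(W), 19(W) — all W, so L
n=21: →14(L), so W
n=22: →20(L), so W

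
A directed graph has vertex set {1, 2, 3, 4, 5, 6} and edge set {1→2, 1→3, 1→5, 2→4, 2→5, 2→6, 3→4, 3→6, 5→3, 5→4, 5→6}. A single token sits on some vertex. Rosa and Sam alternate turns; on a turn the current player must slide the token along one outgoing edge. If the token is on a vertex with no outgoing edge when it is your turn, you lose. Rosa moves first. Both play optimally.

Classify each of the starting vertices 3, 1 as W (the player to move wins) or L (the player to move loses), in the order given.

Work bottom-up. With no move the player to move loses. Otherwise the position is W if at least one move leads to an L position for the opponent, and L if every move leads to a W.
Every edge goes from a vertex to one that appears earlier in the order 6, 4, 3, 5, 2, 1, so processing vertices in that order labels each vertex after all of its successors.
6: no outgoing edge → L
4: no outgoing edge → L
3: reaches L-position 4 → W
5: reaches L-position 4 → W
2: reaches L-position 4 → W
1: only reaches 2(W), 5(W), 3(W), all W → L

3: W, 1: L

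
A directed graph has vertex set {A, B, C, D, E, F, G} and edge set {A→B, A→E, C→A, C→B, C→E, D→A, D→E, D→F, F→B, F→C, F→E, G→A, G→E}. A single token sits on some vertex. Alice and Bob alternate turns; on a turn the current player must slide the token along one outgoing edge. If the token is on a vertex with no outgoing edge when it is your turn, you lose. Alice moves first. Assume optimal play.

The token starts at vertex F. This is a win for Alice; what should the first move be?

Move to B.

Work bottom-up. With no move the player to move loses. Otherwise the position is W if at least one move leads to an L position for the opponent, and L if every move leads to a W.
Every edge goes from a vertex to one that appears earlier in the order E, B, A, C, F, D, G, so processing vertices in that order labels each vertex after all of its successors.
E: no outgoing edge → L
B: no outgoing edge → L
A: reaches L-position B → W
C: reaches L-position B → W
F: reaches L-position B → W
D: reaches L-position E → W
G: reaches L-position E → W
From F, the L positions reachable in one move are: B, E. Any move reaching one of these is winning.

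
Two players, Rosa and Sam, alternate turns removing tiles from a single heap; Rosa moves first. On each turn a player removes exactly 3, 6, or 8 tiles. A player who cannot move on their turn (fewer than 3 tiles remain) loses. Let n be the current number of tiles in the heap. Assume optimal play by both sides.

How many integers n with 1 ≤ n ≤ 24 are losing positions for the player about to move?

8

Positions with no move are L. A position that does have a move is losing for the player to move precisely when every available move leads to a winning position for the opponent. Fill in the labels:
n=0: no move → L
n=1: no move → L
n=2: no move → L
n=3: reaches L-position 0 → W
n=4: reaches L-position 1 → W
n=5: reaches L-position 2 → W
n=6: reaches L-position 0 → W
n=7: reaches L-position 1 → W
n=8: reaches L-position 2 → W
n=9: reaches L-position 1 → W
n=10: reaches L-position 2 → W
n=11: only reaches 8(W), 5(W), 3(W), all W → L
n=12: only reaches 9(W), 6(W), 4(W), all W → L
n=13: only reaches 10(W), 7(W), 5(W), all W → L
n=14: reaches L-position 11 → W
n=15: reaches L-position 12 → W
n=16: reaches L-position 13 → W
n=17: reaches L-position 11 → W
n=18: reaches L-position 12 → W
n=19: reaches L-position 13 → W
n=20: reaches L-position 12 → W
n=21: reaches L-position 13 → W
n=22: only reaches 19(W), 16(W), 14(W), all W → L
n=23: only reaches 20(W), 17(W), 15(W), all W → L
n=24: only reaches 21(W), 18(W), 16(W), all W → L
L entries with 1 ≤ n ≤ 24 (n=0 is outside the asked range and is not counted): n = 1, 2, 11, 12, 13, 22, 23, 24; that makes 8.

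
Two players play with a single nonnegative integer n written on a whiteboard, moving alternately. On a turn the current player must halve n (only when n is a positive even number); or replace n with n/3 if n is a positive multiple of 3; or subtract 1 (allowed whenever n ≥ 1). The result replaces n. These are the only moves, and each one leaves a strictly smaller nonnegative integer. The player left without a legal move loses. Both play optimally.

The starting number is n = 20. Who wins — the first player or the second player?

The first player wins.

Label each position W (a win for the player to move) or L (a loss). A position with no legal move is L; any other position is W exactly when some move reaches an L, and L when every move reaches a W.
n=0: no move → L
n=1: reaches L-position 0 → W
n=2: only reaches 1(W), which is W → L
n=3: reaches L-position 2 → W
n=4: reaches L-position 2 → W
n=5: only reaches 4(W), which is W → L
n=6: reaches L-position 2 → W
n=7: only reaches 6(W), which is W → L
n=8: reaches L-position 7 → W
n=9: only reaches 3(W), 8(W), all W → L
n=10: reaches L-position 5 → W
n=11: only reaches 10(W), which is W → L
n=12: reaches L-position 11 → W
n=13: only reaches 12(W), which is W → L
n=14: reaches L-position 7 → W
n=15: reaches L-position 5 → W
n=16: only reaches 8(W), 15(W), all W → L
n=17: reaches L-position 16 → W
n=18: reaches L-position 9 → W
n=19: only reaches 18(W), which is W → L
n=20: reaches L-position 19 → W
From 20 the player to move can move to 19, reaching an L position.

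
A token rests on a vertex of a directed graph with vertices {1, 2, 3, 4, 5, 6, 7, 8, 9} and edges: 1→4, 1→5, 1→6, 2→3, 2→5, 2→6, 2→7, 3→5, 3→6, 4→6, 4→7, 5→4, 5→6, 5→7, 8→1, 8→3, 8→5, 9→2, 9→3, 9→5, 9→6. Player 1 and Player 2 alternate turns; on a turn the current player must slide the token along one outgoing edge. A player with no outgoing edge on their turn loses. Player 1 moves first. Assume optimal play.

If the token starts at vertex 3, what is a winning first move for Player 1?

Move to 6.

Positions with no move are L. A position that does have a move is losing for the player to move precisely when every available move leads to a winning position for the opponent. Fill in the labels:
Every edge goes from a vertex to one that appears earlier in the order 6, 7, 4, 5, 3, 1, 2, 8, 9, so processing vertices in that order labels each vertex after all of its successors.
6: no outgoing edge → L
7: no outgoing edge → L
4: reaches L-position 7 → W
5: reaches L-position 7 → W
3: reaches L-position 6 → W
1: reaches L-position 6 → W
2: reaches L-position 7 → W
8: only reaches 1(W), 3(W), 5(W), all W → L
9: reaches L-position 6 → W
From 3, the L positions reachable in one move are: 6.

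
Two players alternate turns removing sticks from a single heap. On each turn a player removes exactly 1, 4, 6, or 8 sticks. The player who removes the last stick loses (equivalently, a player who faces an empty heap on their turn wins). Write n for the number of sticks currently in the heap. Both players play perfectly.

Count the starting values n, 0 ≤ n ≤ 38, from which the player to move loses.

Classify positions by backward induction: terminal positions (no move available) are W. From any other position, the mover wins iff some move reaches an L.
n=0: no move; the opponent has just taken the last stick and therefore loses → W
n=1: →0(W) only, which is W, so L
n=2: →1(L), so W
n=3: →2(W) only, which is W, so L
n=4: →3(L), so W
n=5: →1(L), so W
n=6: →5(W), 2(W), 0(W) — all W, so L
n=7: →6(L), so W
n=8: →7(W), 4(W), 2(W), 0(W) — all W, so L
n=9: →8(L), so W
n=10: →6(L), so W
n=11: →3(L), so W
n=12: →8(L), so W
n=13: →12(W), 9(W), 7(W), 5(W) — all W, so L
n=14: →13(L), so W
n=15: →14(W), 11(W), 9(W), 7(W) — all W, so L
n=16: →15(L), so W
n=17: →13(L), so W
n=18: →17(W), 14(W), 12(W), 10(W) — all W, so L
n=19: →18(L), so W
n=20: →19(W), 16(W), 14(W), 12(W) — all W, so L
n=21: →20(L), so W
n=22: →18(L), so W
n=23: →15(L), so W
n=24: →20(L), so W
n=25: →24(W), 21(W), 19(W), 17(W) — all W, so L
n=26: →25(L), so W
n=27: →26(W), 23(W), 21(W), 19(W) — all W, so L
n=28: →27(L), so W
n=29: →25(L), so W
n=30: →29(W), 26(W), 24(W), 22(W) — all W, so L
n=31: →30(L), so W
n=32: →31(W), 28(W), 26(W), 24(W) — all W, so L
n=33: →32(L), so W
n=34: →30(L), so W
n=35: →27(L), so W
n=36: →32(L), so W
n=37: →36(W), 33(W), 31(W), 29(W) — all W, so L
n=38: →37(L), so W
L entries with 0 ≤ n ≤ 38: n = 1, 3, 6, 8, 13, 15, 18, 20, 25, 27, 30, 32, 37; that makes 13.

13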